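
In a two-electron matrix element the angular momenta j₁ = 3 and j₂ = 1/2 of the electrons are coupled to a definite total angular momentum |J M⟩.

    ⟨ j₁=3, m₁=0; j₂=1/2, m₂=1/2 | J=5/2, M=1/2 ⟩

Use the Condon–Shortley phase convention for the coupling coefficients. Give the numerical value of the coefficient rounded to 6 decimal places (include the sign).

√[6·1!5!0!/7! · 3!3!1!0!3!2!] = √(432/7)
  +(−1)^1/∏(1,0,2,0,3,0)! = -1/12  (running -1/12)
⟨..|..⟩ = √(432/7)·(-1/12) = -0.654654

−√(3/7) = -0.654654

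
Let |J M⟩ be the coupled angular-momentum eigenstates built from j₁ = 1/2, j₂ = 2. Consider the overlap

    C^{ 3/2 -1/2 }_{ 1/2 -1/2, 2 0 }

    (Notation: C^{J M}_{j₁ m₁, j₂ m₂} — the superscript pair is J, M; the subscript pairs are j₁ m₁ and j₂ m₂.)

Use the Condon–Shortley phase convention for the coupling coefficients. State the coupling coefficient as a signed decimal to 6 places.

-0.632456

triangle: 1!·0!·3!/5! = 6/120
(j±m)!: 0!·1!·2!·2!·1!·2! = 8
prefactor² = (2J+1)·Δ·N² = 8/5
  k=1: −1/(1!·0!·0!·1!·0!·2!) = -1/2
Σ = -1/2  ⇒  CG² = 8/5·(-1/2)² = 2/5
CG = −√(2/5) = -0.632456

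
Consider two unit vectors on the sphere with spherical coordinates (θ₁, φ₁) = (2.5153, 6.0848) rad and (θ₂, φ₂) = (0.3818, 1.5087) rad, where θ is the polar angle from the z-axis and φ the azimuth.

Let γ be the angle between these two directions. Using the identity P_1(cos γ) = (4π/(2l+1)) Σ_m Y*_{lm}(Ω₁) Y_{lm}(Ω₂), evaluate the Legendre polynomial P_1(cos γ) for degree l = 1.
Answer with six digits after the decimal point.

Addition theorem: P_1(cos γ) = (4π/3) Σ_m Y*_{lm}(Ω₁) Y_{lm}(Ω₂), m = −1…1:
  m=-1: Y*=+0.198538-0.039912i  Y=+0.007988-0.128480i  product -0.003542-0.025827i
  m=+0: Y*=-0.395869-0.000000i  Y=+0.453421+0.000000i  product -0.179495-0.000000i
  m=+1: Y*=-0.198538-0.039912i  Y=-0.007988-0.128480i  product -0.003542+0.025827i
Accumulated sum -0.186579+0.000000i; after 4π/(2l+1) scaling, -0.781540+0.000000i ⇒ P_1 = -0.781540

-0.781540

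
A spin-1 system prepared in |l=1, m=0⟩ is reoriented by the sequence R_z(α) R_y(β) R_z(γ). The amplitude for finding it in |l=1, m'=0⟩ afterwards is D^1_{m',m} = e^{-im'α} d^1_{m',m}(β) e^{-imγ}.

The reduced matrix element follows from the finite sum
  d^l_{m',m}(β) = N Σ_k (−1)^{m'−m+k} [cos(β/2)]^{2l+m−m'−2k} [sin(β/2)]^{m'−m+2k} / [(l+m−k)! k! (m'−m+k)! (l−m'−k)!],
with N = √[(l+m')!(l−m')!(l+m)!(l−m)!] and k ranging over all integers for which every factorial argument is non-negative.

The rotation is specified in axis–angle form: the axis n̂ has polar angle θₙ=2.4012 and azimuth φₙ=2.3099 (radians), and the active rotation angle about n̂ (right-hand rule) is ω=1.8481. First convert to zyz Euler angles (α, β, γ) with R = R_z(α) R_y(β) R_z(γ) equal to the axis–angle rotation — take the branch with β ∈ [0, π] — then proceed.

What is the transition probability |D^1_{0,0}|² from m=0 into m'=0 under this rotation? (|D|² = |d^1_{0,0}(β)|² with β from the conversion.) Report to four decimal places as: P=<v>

P=0.1767

Axis–angle → zyz. n̂ = (sinθₙcosφₙ, sinθₙsinφₙ, cosθₙ) = (-0.454413, +0.498562, -0.738204), ω = 1.8481.
R = I cosω + sinω [n̂]ₓ + (1−cosω) n̂n̂ᵀ gives
  R = [-0.010742, +0.421427, +0.906799; -0.998577, +0.042848, -0.031743; -0.052232, -0.905849, +0.420367]
β = atan2(√(R₁₃²+R₂₃²), R₃₃) = 1.136946; α = atan2(R₂₃, R₁₃) mod 2π = 6.248194; γ = atan2(R₃₂, −R₃₁) mod 2π = 4.769986
D^1_{0,0}(6.2482,1.1369,4.7700) = e^{-i·0·6.2482}·d^1_{0,0}(1.1369)·e^{-i·0·4.7700}. Compute d first:
With c≡cos(β/2)=0.842724 and s≡sin(β/2)=0.538346, N=[1·1·1·1]^{1/2}=1.000000
Admissible k: 0..1 (factorial args all ≥0)
  k=0: (−1)^0·1.0000/(1)·0.8427^2·0.5383^0 = +0.710184
  k=1: (−1)^1·1.0000/(1)·0.8427^0·0.5383^2 = -0.289816
d^1_{0,0}(1.1369) = +0.710184 -0.289816 = +0.420367
|D^1_{0,0}|² = |d^1_{0,0}(β)|² = (+0.420367)² = 0.176709 (the z-rotation phases have unit modulus)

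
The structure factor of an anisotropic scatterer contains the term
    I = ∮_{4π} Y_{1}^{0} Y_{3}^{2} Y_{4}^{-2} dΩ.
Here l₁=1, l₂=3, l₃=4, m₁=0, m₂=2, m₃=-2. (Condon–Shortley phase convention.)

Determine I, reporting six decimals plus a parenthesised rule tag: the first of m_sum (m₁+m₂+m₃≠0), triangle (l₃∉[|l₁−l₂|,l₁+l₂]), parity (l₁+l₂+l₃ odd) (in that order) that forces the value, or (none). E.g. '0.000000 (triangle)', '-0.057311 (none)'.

0.213244 (none)

Checks pass: Σm=0; 8 even; l₃=4∈[2,4].
(2·1+1)(2·3+1)(2·4+1) = 189
Δ: 0! 2! 6! / 9! → 1/252
sum: t=0:+1/36 = 1/36
3j²(1 3 4; 0 0 0) = Δ·Π!·Σ² = 4/63  (sign +1)
sum: t=0:+1/120 = 1/120
3j²(1 3 4; 0 2 -2) = Δ·Π!·Σ² = 1/21  (sign +1)
combine: 4πI² = 189·4/63·1/21 = 4/7
take √, sign +1: I = 0.21324362
No selection rule forces the value: the integral is nonzero (none).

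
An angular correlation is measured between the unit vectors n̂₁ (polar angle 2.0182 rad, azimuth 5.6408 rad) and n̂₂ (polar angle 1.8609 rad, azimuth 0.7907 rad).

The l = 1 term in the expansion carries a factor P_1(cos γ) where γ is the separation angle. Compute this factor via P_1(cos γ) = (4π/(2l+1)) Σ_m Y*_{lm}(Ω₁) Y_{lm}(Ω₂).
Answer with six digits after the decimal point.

0.242346

Summing Y*_{l m}(θ₁,φ₁)·Y_{l m}(θ₂,φ₂) over m ∈ [−1, 1]; prefactor 4π/(2·1+1) = 4.188790:
  m=-1: Y*=(0.249399, -0.186615)  Y=(0.232849, -0.235331)  product (0.014156, -0.102144)
  m=+0: Y*=(-0.211382, -0.000000)  Y=(-0.139766, 0.000000)  product (0.029544, 0.000000)
  m=+1: Y*=(-0.249399, -0.186615)  Y=(-0.232849, -0.235331)  product (0.014156, 0.102144)
Σ over m = (0.057856, 0.000000); ×(4π/3) → (0.242346, 0.000000). Real part: 0.242346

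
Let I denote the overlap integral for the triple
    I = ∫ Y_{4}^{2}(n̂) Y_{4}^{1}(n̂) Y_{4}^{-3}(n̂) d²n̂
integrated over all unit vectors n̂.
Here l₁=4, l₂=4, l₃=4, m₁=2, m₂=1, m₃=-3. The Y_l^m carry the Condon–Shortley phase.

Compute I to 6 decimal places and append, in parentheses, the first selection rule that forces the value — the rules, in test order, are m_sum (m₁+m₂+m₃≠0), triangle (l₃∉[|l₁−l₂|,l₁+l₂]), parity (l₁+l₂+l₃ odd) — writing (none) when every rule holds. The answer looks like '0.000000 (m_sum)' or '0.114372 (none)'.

Rules hold: Σm=0, L=12 even, 0≤4≤8.
N = 9·9·9 = 729
Δ = 4!·4!·4!/13! = 1/450450
Racah Σ t=0..4: t=0:+1/13824 t=1:−1/216 t=2:+1/64 t=3:−1/216 t=4:+1/13824 = 5/768
⇒ 3j(4 4 4; 0 0 0)² = 18/1001, sgn +1
Racah Σ t=1..2: t=1:−1/864 t=2:+1/576 = 1/1728
⇒ 3j(4 4 4; 2 1 -3)² = 5/1287, sgn -1
4πI² = N·(3j₀)²·(3jₘ)² = 7290/143143
I = -1·√(0.0509281/4π) = -0.06366105
No selection rule forces the value: the integral is nonzero (none).

-0.063661 (none)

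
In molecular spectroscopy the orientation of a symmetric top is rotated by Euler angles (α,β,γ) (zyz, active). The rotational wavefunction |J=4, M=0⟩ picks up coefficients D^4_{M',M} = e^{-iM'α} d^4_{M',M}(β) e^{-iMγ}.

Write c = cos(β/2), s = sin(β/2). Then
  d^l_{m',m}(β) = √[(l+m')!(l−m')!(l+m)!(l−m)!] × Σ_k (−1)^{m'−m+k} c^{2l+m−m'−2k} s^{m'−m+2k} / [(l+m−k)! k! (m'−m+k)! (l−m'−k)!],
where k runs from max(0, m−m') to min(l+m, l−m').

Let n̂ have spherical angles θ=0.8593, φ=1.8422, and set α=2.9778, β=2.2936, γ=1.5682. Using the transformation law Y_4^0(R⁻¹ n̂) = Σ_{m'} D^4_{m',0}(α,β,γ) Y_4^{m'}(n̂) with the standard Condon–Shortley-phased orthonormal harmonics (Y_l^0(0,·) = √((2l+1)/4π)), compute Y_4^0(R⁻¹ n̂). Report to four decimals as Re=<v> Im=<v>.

Re=0.2049 Im=0.0000

Need the full column D^4_{m',0} for m'=−4..4 at α=2.9778, β=2.2936, γ=1.5682.
cos(β/2)=0.411406, sin(β/2)=0.911452
d^4_{-4,0}: single k=4 term ⇒ +0.165412;  D = +0.131163-0.100785i
d^4_{-3,0}: k∈[3..4] ⇒ +0.105589 -0.518258 = -0.412668;  D = +0.363843-0.194714i
d^4_{-2,0}: k∈[2..4] ⇒ +0.038213 -0.500160 +0.920590 = +0.458643;  D = +0.434253-0.147572i
d^4_{-1,0}: k∈[1..4] ⇒ +0.008131 -0.239454 +1.175298 -0.961441 = -0.017466;  D = +0.017233-0.002848i
d^4_{0,0}: k∈[0..4] ⇒ +0.000821 -0.064448 +0.711740 -1.552618 +0.476289 = -0.428217;  D = -0.428217+0.000000i
d^4_{1,0}: k∈[0..3] ⇒ -0.008131 +0.239454 -1.175298 +0.961441 = +0.017466;  D = -0.017233-0.002848i
d^4_{2,0}: k∈[0..2] ⇒ +0.038213 -0.500160 +0.920590 = +0.458643;  D = +0.434253+0.147572i
d^4_{3,0}: k∈[0..1] ⇒ -0.105589 +0.518258 = +0.412668;  D = -0.363843-0.194714i
d^4_{4,0}: single k=0 term ⇒ +0.165412;  D = +0.131163+0.100785i
Y_4^{m'}(θ=0.8593,φ=1.8422) and Σ D·Y over m':
  (+0.1312-0.1008i)·(+0.0679-0.1288i)  (+0.3638-0.1947i)·(+0.2582+0.2437i)  (+0.4343-0.1476i)·(-0.3261+0.1967i)  (+0.0172-0.0028i)·(+0.0010+0.0035i)  (-0.4282+0.0000i)·(-0.3627+0.0000i)  (-0.0172-0.0028i)·(-0.0010+0.0035i)  (+0.4343+0.1476i)·(-0.3261-0.1967i)  (-0.3638-0.1947i)·(-0.2582+0.2437i)  (+0.1312+0.1008i)·(+0.0679+0.1288i)
Y_4^0(R⁻¹ n̂) = +0.204877-0.000000i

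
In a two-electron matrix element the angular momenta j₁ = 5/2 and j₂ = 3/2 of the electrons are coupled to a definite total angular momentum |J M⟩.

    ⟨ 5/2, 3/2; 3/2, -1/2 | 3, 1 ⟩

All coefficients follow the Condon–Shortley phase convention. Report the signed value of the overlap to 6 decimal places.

+√(49/120) = +0.639010

j₁+j₂−J=1  J+j₁−j₂=4  J−j₁+j₂=2  j₁+j₂+J+1=8
(j₁±m₁, j₂±m₂, J±M) = (4,1,1,2,4,2)
P² = 96/5
sum k=0..1:
  [0] +1/6 = 1/6
  [1] −1/48 = -1/48
S = 7/48
C² = P²·S² = 49/120 ; C = +0.639010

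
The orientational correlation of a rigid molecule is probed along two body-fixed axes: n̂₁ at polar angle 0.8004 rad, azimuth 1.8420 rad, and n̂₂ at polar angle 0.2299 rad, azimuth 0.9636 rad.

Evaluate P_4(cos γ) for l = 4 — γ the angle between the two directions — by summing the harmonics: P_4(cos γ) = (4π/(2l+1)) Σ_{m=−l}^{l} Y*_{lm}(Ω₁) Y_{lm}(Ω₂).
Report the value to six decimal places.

Term-by-term m-sum for l=4 (normalisation 4π/9 = 1.396263):
  term(m=-4) = -0.00013 - 0.00005j   from Y*(Ω₁)=0.05482 + 0.10378j, Y(Ω₂)=-0.00090 + 0.00078j
  term(m=-3) = -0.00406 + 0.00225j   from Y*(Ω₁)=0.23414 - 0.22128j, Y(Ω₂)=-0.01397 - 0.00358j
  term(m=-2) = -0.00747 + 0.03970j   from Y*(Ω₁)=-0.35339 - 0.21299j, Y(Ω₂)=-0.03416 - 0.09176j
  term(m=-1) = 0.02276 + 0.02744j   from Y*(Ω₁)=-0.02502 + 0.08998j, Y(Ω₂)=0.21780 - 0.31349j
  term(m=+0) = -0.22336 + 0.00000j   from Y*(Ω₁)=-0.35090 + 0.00000j, Y(Ω₂)=0.63653 + 0.00000j
  term(m=+1) = 0.02276 - 0.02744j   from Y*(Ω₁)=0.02502 + 0.08998j, Y(Ω₂)=-0.21780 - 0.31349j
  term(m=+2) = -0.00747 - 0.03970j   from Y*(Ω₁)=-0.35339 + 0.21299j, Y(Ω₂)=-0.03416 + 0.09176j
  term(m=+3) = -0.00406 - 0.00225j   from Y*(Ω₁)=-0.23414 - 0.22128j, Y(Ω₂)=0.01397 - 0.00358j
  term(m=+4) = -0.00013 + 0.00005j   from Y*(Ω₁)=0.05482 - 0.10378j, Y(Ω₂)=-0.00090 - 0.00078j
Σ over m = -0.20117 - 0.00000j; ×(4π/9) → -0.28089 - 0.00000j. Real part: -0.280893

-0.280893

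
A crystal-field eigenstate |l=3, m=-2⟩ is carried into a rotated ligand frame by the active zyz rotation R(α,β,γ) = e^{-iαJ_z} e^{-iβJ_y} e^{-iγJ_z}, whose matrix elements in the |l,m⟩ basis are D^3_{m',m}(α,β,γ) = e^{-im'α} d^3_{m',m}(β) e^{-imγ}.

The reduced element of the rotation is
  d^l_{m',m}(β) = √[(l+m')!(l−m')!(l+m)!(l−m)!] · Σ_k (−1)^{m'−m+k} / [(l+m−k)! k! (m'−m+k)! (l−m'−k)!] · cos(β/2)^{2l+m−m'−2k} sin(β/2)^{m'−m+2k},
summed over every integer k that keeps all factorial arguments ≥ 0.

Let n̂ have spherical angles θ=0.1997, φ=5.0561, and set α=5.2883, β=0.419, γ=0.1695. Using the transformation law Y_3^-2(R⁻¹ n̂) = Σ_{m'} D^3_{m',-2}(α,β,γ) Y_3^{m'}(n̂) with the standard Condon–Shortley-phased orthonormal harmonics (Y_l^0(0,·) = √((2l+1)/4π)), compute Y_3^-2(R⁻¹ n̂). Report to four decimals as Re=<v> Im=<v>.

Need the full column D^3_{m',-2} for m'=−3..3 at α=5.2883, β=0.4190, γ=0.1695.
cos(β/2)=0.978135, sin(β/2)=0.207971
d^3_{-3,-2}: single k=1 term ⇒ +0.456113;  D = -0.401162-0.217044i
d^3_{-2,-2}: k∈[0..1] ⇒ +0.875776 -0.197957 = +0.677819;  D = -0.054150-0.675652i
d^3_{-1,-2}: k∈[0..1] ⇒ -0.588839 +0.053239 = -0.535599;  D = -0.424467+0.326641i
d^3_{0,-2}: k∈[0..1] ⇒ +0.216851 -0.009803 = +0.207047;  D = +0.195264+0.068852i
d^3_{1,-2}: k∈[0..1] ⇒ -0.053239 +0.001203 = -0.052036;  D = -0.012213-0.050583i
d^3_{2,-2}: k∈[0..1] ⇒ +0.008949 -0.000081 = +0.008868;  D = -0.006096+0.006440i
d^3_{3,-2}: single k=0 term ⇒ -0.000932;  D = +0.000917+0.000169i
Y_3^{m'}(θ=0.1997,φ=5.0561) and Σ D·Y over m':
  (-0.4012-0.2170i)·(-0.0028-0.0017i)  (-0.0542-0.6757i)·(-0.0305+0.0250i)  (-0.4245+0.3266i)·(+0.0822+0.2296i)  (+0.1953+0.0689i)·(+0.6596+0.0000i)  (-0.0122-0.0506i)·(-0.0822+0.2296i)  (-0.0061+0.0064i)·(-0.0305-0.0250i)  (+0.0009+0.0002i)·(+0.0028-0.0017i)
Y_3^-2(R⁻¹ n̂) = +0.051196-0.003378i

Re=0.0512 Im=-0.0034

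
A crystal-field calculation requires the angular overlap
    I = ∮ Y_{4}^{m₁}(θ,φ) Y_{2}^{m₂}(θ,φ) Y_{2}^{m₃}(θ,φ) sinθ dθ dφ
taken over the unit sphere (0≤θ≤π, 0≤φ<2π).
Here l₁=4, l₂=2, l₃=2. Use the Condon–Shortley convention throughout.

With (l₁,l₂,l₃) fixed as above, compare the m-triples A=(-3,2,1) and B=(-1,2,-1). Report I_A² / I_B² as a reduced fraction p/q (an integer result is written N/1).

7/1

Same 4,2,2: normalisation and zero-m 3j drop out of the ratio.
A: Δ: 4! 4! 0! / 9! → 1/630; sum: t=4:+1/144 = 1/144; 3j²(4 2 2; -3 2 1) = Δ·Π!·Σ² = 1/18  (sign -1)
B: Δ: 4! 4! 0! / 9! → 1/630; sum: t=4:+1/144 = 1/144; 3j²(4 2 2; -1 2 -1) = Δ·Π!·Σ² = 1/126  (sign -1)
I_A²/I_B² = (1/18)/(1/126) = 7/1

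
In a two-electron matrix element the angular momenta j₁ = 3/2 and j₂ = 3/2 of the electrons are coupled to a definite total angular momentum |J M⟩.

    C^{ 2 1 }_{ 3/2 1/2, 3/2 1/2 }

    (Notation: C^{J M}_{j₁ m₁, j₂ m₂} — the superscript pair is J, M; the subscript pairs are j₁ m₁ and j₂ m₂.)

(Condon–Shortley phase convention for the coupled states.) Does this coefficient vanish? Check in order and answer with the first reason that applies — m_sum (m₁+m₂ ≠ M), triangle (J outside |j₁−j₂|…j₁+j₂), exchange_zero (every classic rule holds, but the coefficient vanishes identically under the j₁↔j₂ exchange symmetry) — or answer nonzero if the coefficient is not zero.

exchange_zero

m-sum: m₁+m₂ = 1/2+1/2 = 1, M = 1  ✓
triangle: |j₁−j₂| = 0 ≤ J = 2 ≤ j₁+j₂ = 3  ✓
exchange: j₁=j₂ and m₁=m₂, and (−1)^(j₁+j₂−J) = (−1)^1 = −1 forces ⟨j₁m₁;j₂m₂|JM⟩ = −⟨j₂m₂;j₁m₁|JM⟩ = −⟨j₁m₁;j₂m₂|JM⟩ ⇒ the coefficient vanishes identically
Racah sum check: Σ_k collapses to 0 ⇒ CG = 0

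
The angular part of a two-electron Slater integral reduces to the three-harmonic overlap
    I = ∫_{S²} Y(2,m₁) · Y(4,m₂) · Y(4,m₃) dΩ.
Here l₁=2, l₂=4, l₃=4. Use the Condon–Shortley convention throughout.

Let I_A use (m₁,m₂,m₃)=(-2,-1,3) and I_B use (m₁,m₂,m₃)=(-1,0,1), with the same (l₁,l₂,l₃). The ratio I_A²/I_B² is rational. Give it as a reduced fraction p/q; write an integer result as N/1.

Shared (l₁,l₂,l₃)=(2,4,4): N and (l;000)² cancel in I_A²/I_B².
A: Δ = 2!·2!·6!/11! = 1/13860; Racah Σ t=2..2: t=2:+1/480 = 1/480; ⇒ 3j(2 4 4; -2 -1 3)² = 3/110, sgn -1
B: Δ = 2!·2!·6!/11! = 1/13860; Racah Σ t=1..2: t=1:−1/72 t=2:+1/96 = -1/288; ⇒ 3j(2 4 4; -1 0 1)² = 1/462, sgn +1
I_A²/I_B² = (3/110)/(1/462) = 63/5

63/5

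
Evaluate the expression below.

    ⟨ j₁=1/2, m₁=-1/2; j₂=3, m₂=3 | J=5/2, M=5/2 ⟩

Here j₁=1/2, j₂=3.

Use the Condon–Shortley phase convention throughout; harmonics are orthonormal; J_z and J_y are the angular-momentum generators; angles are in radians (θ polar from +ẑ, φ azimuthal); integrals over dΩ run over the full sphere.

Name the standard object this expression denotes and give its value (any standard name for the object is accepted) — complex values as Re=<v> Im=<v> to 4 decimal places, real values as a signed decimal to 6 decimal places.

Clebsch–Gordan coefficient, −√(6/7) ≈ -0.925820

This is a Clebsch–Gordan (vector-coupling) coefficient.
√[6·1!0!5!/7! · 0!1!6!0!5!0!] = √(86400/7)
  +(−1)^1/∏(1,0,0,5,0,0)! = -1/120  (running -1/120)
⟨..|..⟩ = √(86400/7)·(-1/120) = -0.925820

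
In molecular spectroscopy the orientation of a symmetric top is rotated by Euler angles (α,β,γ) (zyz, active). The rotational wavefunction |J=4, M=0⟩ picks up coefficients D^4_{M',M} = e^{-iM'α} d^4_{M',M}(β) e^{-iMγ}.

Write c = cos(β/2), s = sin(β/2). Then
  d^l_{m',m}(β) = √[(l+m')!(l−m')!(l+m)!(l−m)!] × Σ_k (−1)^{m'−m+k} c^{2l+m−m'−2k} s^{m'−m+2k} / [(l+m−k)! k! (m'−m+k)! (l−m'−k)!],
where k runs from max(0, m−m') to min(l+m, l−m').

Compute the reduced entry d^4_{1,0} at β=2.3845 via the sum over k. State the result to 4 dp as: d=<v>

d=0.1948

d^4_{1,0}(β=2.3845) via the finite sum:
With c≡cos(β/2)=0.369570 and s≡sin(β/2)=0.929203, N=[120·6·24·24]^{1/2}=643.987578
k: max(0,(0)−(1))=0 … min(4+(0),4−(1))=3
  k=0: (−1)^1·643.9876/(144)·0.3696^7·0.9292^1 = -0.003913
  k=1: (−1)^2·643.9876/(24)·0.3696^5·0.9292^3 = +0.148416
  k=2: (−1)^3·643.9876/(24)·0.3696^3·0.9292^5 = -0.938230
  k=3: (−1)^4·643.9876/(144)·0.3696^1·0.9292^7 = +0.988520
d^4_{1,0}(2.3845) = -0.003913 +0.148416 -0.938230 +0.988520 = +0.194794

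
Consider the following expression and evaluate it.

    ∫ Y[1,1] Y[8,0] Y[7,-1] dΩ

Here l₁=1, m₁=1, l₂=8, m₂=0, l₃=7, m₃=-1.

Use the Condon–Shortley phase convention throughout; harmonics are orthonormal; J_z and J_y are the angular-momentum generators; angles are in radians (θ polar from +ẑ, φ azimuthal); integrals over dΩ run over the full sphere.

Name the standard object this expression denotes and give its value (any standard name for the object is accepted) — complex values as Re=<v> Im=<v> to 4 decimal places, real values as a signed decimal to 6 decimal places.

This is a Gaunt coefficient — the integral of a triple product of spherical harmonics over the sphere.
Checks pass: Σm=0; 16 even; l₃=7∈[7,9].
(2·1+1)(2·8+1)(2·7+1) = 765
Δ: 2! 0! 14! / 17! → 1/2040
sum: t=1:−1/25401600 = -1/25401600
3j²(1 8 7; 0 0 0) = Δ·Π!·Σ² = 8/255  (sign +1)
sum: t=0:+1/58060800 = 1/58060800
3j²(1 8 7; 1 0 -1) = Δ·Π!·Σ² = 7/510  (sign +1)
combine: 4πI² = 765·8/255·7/510 = 28/85
take √, sign +1: I = 0.16190663

Gaunt coefficient, +0.161907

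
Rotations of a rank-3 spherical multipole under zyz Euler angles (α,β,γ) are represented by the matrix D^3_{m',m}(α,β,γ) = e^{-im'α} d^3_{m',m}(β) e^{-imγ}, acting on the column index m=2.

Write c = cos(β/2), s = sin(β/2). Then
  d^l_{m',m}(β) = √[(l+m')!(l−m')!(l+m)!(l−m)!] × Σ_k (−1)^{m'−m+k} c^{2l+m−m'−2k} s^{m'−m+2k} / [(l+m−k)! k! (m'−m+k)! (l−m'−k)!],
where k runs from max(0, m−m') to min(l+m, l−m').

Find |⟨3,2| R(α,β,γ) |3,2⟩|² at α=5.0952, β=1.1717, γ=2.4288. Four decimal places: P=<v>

P=0.1617

D^3_{2,2}(5.0952,1.1717,2.4288) = e^{-i·2·5.0952}·d^3_{2,2}(1.1717)·e^{-i·2·2.4288}. Compute d first:
Half-angle: c=0.833242, s=0.552908. N=√(120·1·120·1)=120.000000
k: max(0,(2)−(2))=0 … min(3+(2),3−(2))=1
  k=0: (−1)^0·120.0000/(120)·0.8332^6·0.5529^0 = +0.334679
  k=1: (−1)^1·120.0000/(24)·0.8332^4·0.5529^2 = -0.736819
d^3_{2,2}(1.1717) = +0.334679 -0.736819 = -0.402140
|D^3_{2,2}|² = |d^3_{2,2}(β)|² = (-0.402140)² = 0.161717 (the z-rotation phases have unit modulus)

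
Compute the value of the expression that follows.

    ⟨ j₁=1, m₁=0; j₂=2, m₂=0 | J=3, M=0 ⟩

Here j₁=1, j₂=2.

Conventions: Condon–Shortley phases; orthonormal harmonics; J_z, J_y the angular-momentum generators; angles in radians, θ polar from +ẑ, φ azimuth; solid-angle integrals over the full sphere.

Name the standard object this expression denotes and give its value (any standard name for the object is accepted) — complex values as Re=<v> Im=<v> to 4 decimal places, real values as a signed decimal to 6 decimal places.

Clebsch–Gordan coefficient, +√(3/5) ≈ +0.774597

This is a Clebsch–Gordan (vector-coupling) coefficient.
triangle: 0!*2!*4!/7! = 48/5040
(j±m)!: 1!*1!*2!*2!*3!*3! = 144
prefactor² = (2J+1)*Δ*N² = 48/5
  k=0: +1/(0!*0!*1!*2!*1!*2!) = 1/4
Σ = 1/4  ⇒  CG² = 48/5*(1/4)² = 3/5
CG = +√(3/5) = +0.774597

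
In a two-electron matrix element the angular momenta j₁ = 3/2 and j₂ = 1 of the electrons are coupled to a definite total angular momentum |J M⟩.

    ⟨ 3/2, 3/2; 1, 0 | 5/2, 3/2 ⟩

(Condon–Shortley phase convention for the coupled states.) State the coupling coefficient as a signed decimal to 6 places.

+√(2/5) ≈ +0.632456

j₁+j₂−J=0  J+j₁−j₂=3  J−j₁+j₂=2  j₁+j₂+J+1=6
(j₁±m₁, j₂±m₂, J±M) = (3,0,1,1,4,1)
P² = 72/5
sum k=0..0:
  [0] +1/6 = 1/6
S = 1/6
C² = P²·S² = 2/5 ; C = +0.632456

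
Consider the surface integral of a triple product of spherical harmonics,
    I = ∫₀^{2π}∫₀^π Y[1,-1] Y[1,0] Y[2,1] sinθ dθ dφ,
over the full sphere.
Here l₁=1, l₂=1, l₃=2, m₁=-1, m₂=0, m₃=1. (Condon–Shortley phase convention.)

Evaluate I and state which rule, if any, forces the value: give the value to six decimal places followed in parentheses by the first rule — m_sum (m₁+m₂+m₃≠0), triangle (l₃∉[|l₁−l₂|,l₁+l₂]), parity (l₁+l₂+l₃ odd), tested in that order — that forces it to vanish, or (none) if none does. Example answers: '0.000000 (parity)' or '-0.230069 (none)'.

m-sum 0 ✓  L=4 even ✓  0≤2≤2 ✓
Π(2lᵢ+1) = 3×3×5 = 45
triangle coeff Δ(1,1,2) = 1/30
Σ_t [0,0]: t=0:+1/1 = 1/1
(3j)²=2/15 [(1 1 2; 0 0 0)], sign=+1
Σ_t [0,0]: t=0:+1/2 = 1/2
(3j)²=1/10 [(1 1 2; -1 0 1)], sign=-1
⇒ 4πI² = 3/5
I = (-1)√(3/5/(4π)) = -0.21850969
No selection rule forces the value: the integral is nonzero (none).

-0.218510 (none)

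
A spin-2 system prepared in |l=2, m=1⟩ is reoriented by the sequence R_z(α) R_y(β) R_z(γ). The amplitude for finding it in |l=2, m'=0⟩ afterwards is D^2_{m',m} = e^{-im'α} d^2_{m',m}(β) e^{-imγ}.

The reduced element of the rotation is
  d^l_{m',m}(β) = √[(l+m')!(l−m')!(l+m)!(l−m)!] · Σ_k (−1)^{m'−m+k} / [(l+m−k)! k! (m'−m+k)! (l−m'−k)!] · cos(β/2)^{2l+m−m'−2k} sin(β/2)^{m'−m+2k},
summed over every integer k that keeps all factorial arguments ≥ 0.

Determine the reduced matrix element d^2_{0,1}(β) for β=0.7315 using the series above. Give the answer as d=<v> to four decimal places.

d^2_{0,1}(β=0.7315) via the finite sum:
c=cos(0.731500/2)=0.933856, s=sin(0.731500/2)=0.357650; N=√[2·2·6·1]=4.898979
k∈{1,2} keeps every argument non-negative
  k=1: (−1)^0·4.8990/(2)·0.9339^3·0.3576^1 = +0.713466
  k=2: (−1)^1·4.8990/(2)·0.9339^1·0.3576^3 = -0.104648
d^2_{0,1}(0.7315) = +0.713466 -0.104648 = +0.608818

d=0.6088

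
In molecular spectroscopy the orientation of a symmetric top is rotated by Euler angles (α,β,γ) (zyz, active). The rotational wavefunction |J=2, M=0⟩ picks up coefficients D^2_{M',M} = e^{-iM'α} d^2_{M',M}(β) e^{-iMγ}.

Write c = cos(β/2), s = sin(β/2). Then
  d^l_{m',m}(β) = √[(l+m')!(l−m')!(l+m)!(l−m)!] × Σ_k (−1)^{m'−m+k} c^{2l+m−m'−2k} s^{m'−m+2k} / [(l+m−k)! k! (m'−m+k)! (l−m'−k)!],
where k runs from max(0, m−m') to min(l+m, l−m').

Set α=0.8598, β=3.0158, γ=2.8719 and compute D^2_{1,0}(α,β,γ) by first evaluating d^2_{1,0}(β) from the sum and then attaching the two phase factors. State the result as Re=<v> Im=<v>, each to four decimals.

First d^2_{1,0}(β=3.0158), then the phase factors e^{-i(1)α} and e^{-i(0)γ}:
c=cos(3.015800/2)=0.062855, s=sin(3.015800/2)=0.998023; N=√[6·1·2·2]=4.898979
k: max(0,(0)−(1))=0 … min(2+(0),2−(1))=1
  k=0: (−1)^1·4.8990/(2)·0.0629^3·0.9980^1 = -0.000607
  k=1: (−1)^2·4.8990/(2)·0.0629^1·0.9980^3 = +0.153051
d^2_{1,0}(3.0158) = -0.000607 +0.153051 = +0.152444
D = (+0.652589-0.757712i)·(+0.152444)·(+1.000000+0.000000i) = +0.099483-0.115509i

Re=0.0995 Im=-0.1155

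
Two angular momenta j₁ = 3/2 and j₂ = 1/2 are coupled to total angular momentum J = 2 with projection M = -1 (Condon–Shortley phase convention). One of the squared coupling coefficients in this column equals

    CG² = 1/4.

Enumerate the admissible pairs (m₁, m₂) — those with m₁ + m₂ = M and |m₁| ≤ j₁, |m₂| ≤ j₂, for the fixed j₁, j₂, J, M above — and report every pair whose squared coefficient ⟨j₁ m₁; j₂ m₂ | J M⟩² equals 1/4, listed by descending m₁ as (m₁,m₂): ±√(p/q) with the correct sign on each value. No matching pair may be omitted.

Admissible pairs with m₁+m₂ = M = -1: (-3/2,1/2), (-1/2,-1/2)
  (m₁,m₂)=(-1/2,-1/2): CG² = 3/4, CG = +√(3/4)
  (m₁,m₂)=(-3/2,1/2): CG² = 1/4, CG = +√(1/4)   ← matches the target
Pairs with CG² = 1/4: (-3/2,1/2): +√(1/4)

(-3/2,1/2): +√(1/4)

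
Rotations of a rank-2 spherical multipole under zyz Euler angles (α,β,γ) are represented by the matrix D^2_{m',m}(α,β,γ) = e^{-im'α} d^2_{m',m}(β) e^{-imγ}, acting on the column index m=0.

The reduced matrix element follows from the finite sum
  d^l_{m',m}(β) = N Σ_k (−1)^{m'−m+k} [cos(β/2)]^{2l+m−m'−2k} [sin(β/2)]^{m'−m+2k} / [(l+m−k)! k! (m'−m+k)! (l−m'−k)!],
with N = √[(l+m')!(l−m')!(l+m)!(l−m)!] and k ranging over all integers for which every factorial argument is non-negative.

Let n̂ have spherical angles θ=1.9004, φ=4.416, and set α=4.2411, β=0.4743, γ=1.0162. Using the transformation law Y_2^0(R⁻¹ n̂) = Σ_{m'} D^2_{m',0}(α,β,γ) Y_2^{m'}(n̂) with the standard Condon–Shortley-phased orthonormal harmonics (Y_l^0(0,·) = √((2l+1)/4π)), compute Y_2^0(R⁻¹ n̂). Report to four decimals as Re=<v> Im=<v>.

Re=-0.2975 Im=0.0000

Need the full column D^2_{m',0} for m'=−2..2 at α=4.2411, β=0.4743, γ=1.0162.
cos(β/2)=0.972011, sin(β/2)=0.234933
d^2_{-2,0}: single k=2 term ⇒ +0.127734;  D = -0.075070+0.103347i
d^2_{-1,0}: k∈[1..2] ⇒ +0.528487 -0.030873 = +0.497614;  D = -0.225934-0.443366i
d^2_{0,0}: k∈[0..2] ⇒ +0.892659 -0.208589 +0.003046 = +0.687116;  D = +0.687116+0.000000i
d^2_{1,0}: k∈[0..1] ⇒ -0.528487 +0.030873 = -0.497614;  D = +0.225934-0.443366i
d^2_{2,0}: single k=0 term ⇒ +0.127734;  D = -0.075070-0.103347i
Y_2^{m'}(θ=1.9004,φ=4.416) and Σ D·Y over m':
  (-0.0751+0.1033i)·(-0.2868-0.1932i)  (-0.2259-0.4434i)·(+0.0691-0.2263i)  (+0.6871+0.0000i)·(-0.2163+0.0000i)  (+0.2259-0.4434i)·(-0.0691-0.2263i)  (-0.0751-0.1033i)·(-0.2868+0.1932i)
Y_2^0(R⁻¹ n̂) = -0.297477+0.000000i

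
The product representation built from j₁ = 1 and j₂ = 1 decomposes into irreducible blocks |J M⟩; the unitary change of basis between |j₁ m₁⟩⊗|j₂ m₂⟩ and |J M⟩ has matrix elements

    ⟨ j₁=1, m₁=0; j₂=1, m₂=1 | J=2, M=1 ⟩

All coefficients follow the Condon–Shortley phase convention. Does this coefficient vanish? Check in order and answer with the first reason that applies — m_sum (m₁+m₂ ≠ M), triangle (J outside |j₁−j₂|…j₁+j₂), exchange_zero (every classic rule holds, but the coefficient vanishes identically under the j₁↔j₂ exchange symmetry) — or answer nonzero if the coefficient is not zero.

nonzero

m-sum: m₁+m₂ = 0+1 = 1, M = 1  ✓
triangle: |j₁−j₂| = 0 ≤ J = 2 ≤ j₁+j₂ = 2  ✓
exchange: j₁≠j₂ or m₁≠m₂ — the exchange symmetry imposes no constraint here
value check: CG = +√(1/2) = +0.707107 ≠ 0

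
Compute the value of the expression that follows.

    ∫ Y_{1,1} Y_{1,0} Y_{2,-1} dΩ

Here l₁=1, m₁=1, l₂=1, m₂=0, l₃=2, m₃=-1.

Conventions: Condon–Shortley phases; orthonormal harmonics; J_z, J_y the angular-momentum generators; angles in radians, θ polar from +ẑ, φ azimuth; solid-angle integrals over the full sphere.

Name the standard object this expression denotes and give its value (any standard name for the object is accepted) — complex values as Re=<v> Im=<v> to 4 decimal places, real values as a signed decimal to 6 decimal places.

This is a Gaunt coefficient — the integral of a triple product of spherical harmonics over the sphere.
Checks pass: Σm=0; 4 even; l₃=2∈[0,2].
(2·1+1)(2·1+1)(2·2+1) = 45
Δ: 0! 2! 2! / 5! → 1/30
sum: t=0:+1/1 = 1/1
3j²(1 1 2; 0 0 0) = Δ·Π!·Σ² = 2/15  (sign +1)
sum: t=0:+1/2 = 1/2
3j²(1 1 2; 1 0 -1) = Δ·Π!·Σ² = 1/10  (sign -1)
combine: 4πI² = 45·2/15·1/10 = 3/5
take √, sign -1: I = -0.21850969

Gaunt coefficient, -0.218510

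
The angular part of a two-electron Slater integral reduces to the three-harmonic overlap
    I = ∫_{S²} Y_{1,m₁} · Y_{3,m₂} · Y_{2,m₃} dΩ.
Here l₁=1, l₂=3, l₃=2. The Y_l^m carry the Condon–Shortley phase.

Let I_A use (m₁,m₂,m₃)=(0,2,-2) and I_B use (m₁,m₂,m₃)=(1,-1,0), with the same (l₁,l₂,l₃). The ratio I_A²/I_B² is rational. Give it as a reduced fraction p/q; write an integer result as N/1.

Same 1,3,2: normalisation and zero-m 3j drop out of the ratio.
A: Δ: 2! 0! 4! / 7! → 1/105; sum: t=1:−1/24 = -1/24; 3j²(1 3 2; 0 2 -2) = Δ·Π!·Σ² = 1/21  (sign -1)
B: Δ: 2! 0! 4! / 7! → 1/105; sum: t=0:+1/8 = 1/8; 3j²(1 3 2; 1 -1 0) = Δ·Π!·Σ² = 2/35  (sign +1)
I_A²/I_B² = (1/21)/(2/35) = 5/6

5/6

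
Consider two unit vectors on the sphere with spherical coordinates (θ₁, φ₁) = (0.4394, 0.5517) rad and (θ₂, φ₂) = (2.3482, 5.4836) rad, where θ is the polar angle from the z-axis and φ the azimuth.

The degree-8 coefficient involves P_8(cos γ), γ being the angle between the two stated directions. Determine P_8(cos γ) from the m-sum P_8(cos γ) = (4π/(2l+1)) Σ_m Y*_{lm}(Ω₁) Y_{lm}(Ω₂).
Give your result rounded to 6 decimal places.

Term-by-term m-sum for l=8 (normalisation 4π/17 = 0.739198):
  m=-8: Y*=-0.00016 - 0.00053j  Y=0.03410 + 0.00389j  product -0.00000 - 0.00002j
  m=-7: Y*=-0.00354 - 0.00310j  Y=-0.10455 + 0.08560j  product 0.00064 + 0.00002j
  m=-6: Y*=-0.02482 - 0.00422j  Y=0.02677 - 0.31369j  product -0.00199 + 0.00767j
  m=-5: Y*=-0.08829 + 0.03558j  Y=0.30107 + 0.34713j  product -0.03893 - 0.01994j
  m=-4: Y*=-0.15338 + 0.20773j  Y=-0.34361 - 0.01952j  product 0.05676 - 0.06838j
  m=-3: Y*=-0.04031 + 0.47703j  Y=-0.05742 + 0.05273j  product -0.02284 - 0.02952j
  m=-2: Y*=0.22798 + 0.45173j  Y=0.01092 - 0.38466j  product 0.17625 - 0.08276j
  m=-1: Y*=0.04241 + 0.02610j  Y=0.07344 + 0.07555j  product 0.00114 + 0.00512j
  m=+0: Y*=-0.47395 + 0.00000j  Y=0.35499 + 0.00000j  product -0.16825 + 0.00000j
  m=+1: Y*=-0.04241 + 0.02610j  Y=-0.07344 + 0.07555j  product 0.00114 - 0.00512j
  m=+2: Y*=0.22798 - 0.45173j  Y=0.01092 + 0.38466j  product 0.17625 + 0.08276j
  m=+3: Y*=0.04031 + 0.47703j  Y=0.05742 + 0.05273j  product -0.02284 + 0.02952j
  m=+4: Y*=-0.15338 - 0.20773j  Y=-0.34361 + 0.01952j  product 0.05676 + 0.06838j
  m=+5: Y*=0.08829 + 0.03558j  Y=-0.30107 + 0.34713j  product -0.03893 + 0.01994j
  m=+6: Y*=-0.02482 + 0.00422j  Y=0.02677 + 0.31369j  product -0.00199 - 0.00767j
  m=+7: Y*=0.00354 - 0.00310j  Y=0.10455 + 0.08560j  product 0.00064 - 0.00002j
  m=+8: Y*=-0.00016 + 0.00053j  Y=0.03410 - 0.00389j  product -0.00000 + 0.00002j
Total Σ_m = 0.17379 + 0.00000j. Multiply by 0.739198: 0.12846 + 0.00000j. P_8(cos γ) = 0.128465

0.128465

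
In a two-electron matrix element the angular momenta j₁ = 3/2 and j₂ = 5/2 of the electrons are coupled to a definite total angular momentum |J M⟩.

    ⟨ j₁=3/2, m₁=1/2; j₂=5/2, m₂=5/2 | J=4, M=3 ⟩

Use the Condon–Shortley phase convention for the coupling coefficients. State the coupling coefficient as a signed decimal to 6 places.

√[9·0!3!5!/9! · 2!1!5!0!7!1!] = √(21600)
  +(−1)^0/∏(0,0,1,5,2,0)! = 1/240  (running 1/240)
⟨..|..⟩ = √(21600)·(1/240) = +0.612372

+0.612372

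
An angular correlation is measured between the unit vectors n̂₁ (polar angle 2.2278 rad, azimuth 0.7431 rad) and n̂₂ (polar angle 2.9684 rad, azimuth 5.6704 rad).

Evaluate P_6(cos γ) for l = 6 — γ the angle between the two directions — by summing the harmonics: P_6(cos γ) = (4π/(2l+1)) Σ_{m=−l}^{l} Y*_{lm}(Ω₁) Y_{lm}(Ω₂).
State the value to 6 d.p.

0.091465

Summing Y*_{l m}(θ₁,φ₁)·Y_{l m}(θ₂,φ₂) over m ∈ [−6, 6]; prefactor 4π/(2·6+1) = 0.966644:
  term(m=-6) = -0.00000 + 0.00000j   from Y*(Ω₁)=-0.02990 - 0.11526j, Y(Ω₂)=-0.00001 - 0.00001j
  term(m=-5) = 0.00007 + 0.00004j   from Y*(Ω₁)=0.26717 + 0.17273j, Y(Ω₂)=0.00025 - 0.00002j
  term(m=-4) = 0.00086 - 0.00100j   from Y*(Ω₁)=-0.42902 + 0.07329j, Y(Ω₂)=-0.00235 + 0.00194j
  term(m=-3) = -0.00330 - 0.00439j   from Y*(Ω₁)=0.13333 - 0.17232j, Y(Ω₂)=0.00666 - 0.02430j
  term(m=-2) = 0.02944 - 0.01349j   from Y*(Ω₁)=-0.01937 - 0.22844j, Y(Ω₂)=0.04780 + 0.13292j
  term(m=-1) = -0.03306 - 0.15148j   from Y*(Ω₁)=0.23456 + 0.21551j, Y(Ω₂)=-0.39817 - 0.27994j
  term(m=+0) = 0.10661 + 0.00000j   from Y*(Ω₁)=0.14791 + 0.00000j, Y(Ω₂)=0.72076 + 0.00000j
  term(m=+1) = -0.03306 + 0.15148j   from Y*(Ω₁)=-0.23456 + 0.21551j, Y(Ω₂)=0.39817 - 0.27994j
  term(m=+2) = 0.02944 + 0.01349j   from Y*(Ω₁)=-0.01937 + 0.22844j, Y(Ω₂)=0.04780 - 0.13292j
  term(m=+3) = -0.00330 + 0.00439j   from Y*(Ω₁)=-0.13333 - 0.17232j, Y(Ω₂)=-0.00666 - 0.02430j
  term(m=+4) = 0.00086 + 0.00100j   from Y*(Ω₁)=-0.42902 - 0.07329j, Y(Ω₂)=-0.00235 - 0.00194j
  term(m=+5) = 0.00007 - 0.00004j   from Y*(Ω₁)=-0.26717 + 0.17273j, Y(Ω₂)=-0.00025 - 0.00002j
  term(m=+6) = -0.00000 - 0.00000j   from Y*(Ω₁)=-0.02990 + 0.11526j, Y(Ω₂)=-0.00001 + 0.00001j
Σ over m = 0.09462 + 0.00000j; ×(4π/13) → 0.09147 + 0.00000j. Real part: 0.091465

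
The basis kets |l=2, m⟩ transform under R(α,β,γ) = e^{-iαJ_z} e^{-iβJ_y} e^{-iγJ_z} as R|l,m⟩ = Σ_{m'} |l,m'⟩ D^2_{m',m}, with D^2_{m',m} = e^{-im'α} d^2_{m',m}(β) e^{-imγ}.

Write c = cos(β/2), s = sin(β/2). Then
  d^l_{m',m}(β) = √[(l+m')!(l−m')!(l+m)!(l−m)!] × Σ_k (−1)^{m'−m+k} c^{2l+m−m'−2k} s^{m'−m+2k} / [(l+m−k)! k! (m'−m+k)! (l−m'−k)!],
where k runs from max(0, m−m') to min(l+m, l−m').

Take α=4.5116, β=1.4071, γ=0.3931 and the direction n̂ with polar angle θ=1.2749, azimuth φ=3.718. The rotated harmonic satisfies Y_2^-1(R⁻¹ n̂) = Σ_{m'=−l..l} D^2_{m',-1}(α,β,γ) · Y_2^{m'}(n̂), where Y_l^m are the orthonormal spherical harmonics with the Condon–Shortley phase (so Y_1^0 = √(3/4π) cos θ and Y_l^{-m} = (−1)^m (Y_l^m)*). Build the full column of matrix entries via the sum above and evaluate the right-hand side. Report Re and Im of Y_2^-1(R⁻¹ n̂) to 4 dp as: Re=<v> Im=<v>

Need the full column D^2_{m',-1} for m'=−2..2 at α=4.5116, β=1.4071, γ=0.3931.
cos(β/2)=0.762550, sin(β/2)=0.646929
d^2_{-2,-1}: single k=1 term ⇒ +0.573710;  D = -0.573689+0.004864i
d^2_{-1,-1}: k∈[0..1] ⇒ +0.338123 -0.730082 = -0.391959;  D = -0.074914+0.384733i
d^2_{0,-1}: k∈[0..1] ⇒ -0.702648 +0.505724 = -0.196924;  D = -0.181904-0.075432i
d^2_{1,-1}: k∈[0..1] ⇒ +0.730082 -0.175156 = +0.554925;  D = -0.310530+0.459906i
d^2_{2,-1}: single k=0 term ⇒ -0.412922;  D = +0.289258+0.294677i
Y_2^{m'}(θ=1.2749,φ=3.718) and Σ D·Y over m':
  (-0.5737+0.0049i)·(+0.1435-0.3230i)  (-0.0749+0.3847i)·(-0.1807+0.1174i)  (-0.1819-0.0754i)·(-0.2349+0.0000i)  (-0.3105+0.4599i)·(+0.1807+0.1174i)  (+0.2893+0.2947i)·(+0.1435+0.3230i)
Y_2^-1(R⁻¹ n̂) = -0.233443+0.307744i

Re=-0.2334 Im=0.3077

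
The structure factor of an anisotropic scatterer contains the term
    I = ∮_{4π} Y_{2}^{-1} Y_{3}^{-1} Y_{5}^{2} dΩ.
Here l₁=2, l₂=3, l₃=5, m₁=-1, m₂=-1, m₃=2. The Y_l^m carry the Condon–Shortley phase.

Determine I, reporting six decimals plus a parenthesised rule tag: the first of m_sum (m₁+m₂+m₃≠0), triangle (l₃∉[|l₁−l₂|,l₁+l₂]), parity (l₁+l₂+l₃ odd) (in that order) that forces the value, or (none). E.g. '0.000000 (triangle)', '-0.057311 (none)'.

Rules hold: Σm=0, L=10 even, 1≤5≤5.
N = 5·7·11 = 385
Δ = 0!·4!·6!/11! = 1/2310
Racah Σ t=0..0: t=0:+1/144 = 1/144
⇒ 3j(2 3 5; 0 0 0)² = 10/231, sgn -1
Racah Σ t=0..0: t=0:+1/288 = 1/288
⇒ 3j(2 3 5; -1 -1 2)² = 1/22, sgn -1
4πI² = N·(3j₀)²·(3jₘ)² = 25/33
I = +1·√(0.757576/4π) = 0.24553200
No selection rule forces the value: the integral is nonzero (none).

0.245532 (none)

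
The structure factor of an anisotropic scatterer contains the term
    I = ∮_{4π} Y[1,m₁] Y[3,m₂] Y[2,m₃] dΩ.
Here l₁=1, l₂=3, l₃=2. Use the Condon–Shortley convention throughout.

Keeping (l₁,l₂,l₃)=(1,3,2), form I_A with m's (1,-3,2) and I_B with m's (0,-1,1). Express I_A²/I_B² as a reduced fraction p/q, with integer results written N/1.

l's match ⇒ only the (l;m) 3-j factors differ between A and B.
A: triangle coeff Δ(1,3,2) = 1/105; Σ_t [0,0]: t=0:+1/48 = 1/48; (3j)²=1/7 [(1 3 2; 1 -3 2)], sign=+1
B: triangle coeff Δ(1,3,2) = 1/105; Σ_t [1,1]: t=1:−1/6 = -1/6; (3j)²=8/105 [(1 3 2; 0 -1 1)], sign=+1
I_A²/I_B² = (1/7)/(8/105) = 15/8

15/8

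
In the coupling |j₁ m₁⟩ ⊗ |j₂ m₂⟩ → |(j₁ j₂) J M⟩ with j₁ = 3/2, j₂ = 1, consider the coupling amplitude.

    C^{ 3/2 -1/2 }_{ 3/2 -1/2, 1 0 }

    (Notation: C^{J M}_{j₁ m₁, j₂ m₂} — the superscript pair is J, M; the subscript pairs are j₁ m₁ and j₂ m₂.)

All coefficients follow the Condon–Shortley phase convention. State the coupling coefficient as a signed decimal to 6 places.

-0.258199  (= −√(1/15))

j₁+j₂−J=1  J+j₁−j₂=2  J−j₁+j₂=1  j₁+j₂+J+1=5
(j₁±m₁, j₂±m₂, J±M) = (1,2,1,1,1,2)
P² = 4/15
sum k=0..1:
  [0] +1/2 = 1/2
  [1] −1/1 = -1
S = -1/2
C² = P²·S² = 1/15 ; C = -0.258199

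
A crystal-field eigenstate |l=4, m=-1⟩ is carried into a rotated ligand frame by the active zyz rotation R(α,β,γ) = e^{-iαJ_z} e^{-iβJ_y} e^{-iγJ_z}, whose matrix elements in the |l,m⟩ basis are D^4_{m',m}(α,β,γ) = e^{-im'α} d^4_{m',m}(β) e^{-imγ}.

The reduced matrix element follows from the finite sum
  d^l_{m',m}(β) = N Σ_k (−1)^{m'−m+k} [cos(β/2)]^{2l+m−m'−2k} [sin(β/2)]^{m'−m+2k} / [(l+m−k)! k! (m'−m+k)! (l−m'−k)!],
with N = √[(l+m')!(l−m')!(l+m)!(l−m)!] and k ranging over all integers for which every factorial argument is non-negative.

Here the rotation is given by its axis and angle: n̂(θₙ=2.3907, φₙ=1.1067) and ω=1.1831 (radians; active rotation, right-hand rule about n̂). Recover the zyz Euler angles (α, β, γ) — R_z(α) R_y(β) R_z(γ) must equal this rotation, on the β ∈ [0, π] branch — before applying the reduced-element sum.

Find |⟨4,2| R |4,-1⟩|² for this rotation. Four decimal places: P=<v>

P=0.1581

Axis–angle → zyz. n̂ = (sinθₙcosφₙ, sinθₙsinφₙ, cosθₙ) = (+0.305404, +0.610123, -0.731080), ω = 1.1831.
R = I cosω + sinω [n̂]ₓ + (1−cosω) n̂n̂ᵀ gives
  R = [+0.436066, +0.792710, +0.425977; -0.560932, +0.609575, -0.560155; -0.703706, +0.005320, +0.710472]
β = atan2(√(R₁₃²+R₂₃²), R₃₃) = 0.780628; α = atan2(R₂₃, R₁₃) mod 2π = 5.362553; γ = atan2(R₃₂, −R₃₁) mod 2π = 0.007560
D^4_{2,-1}(5.3626,0.7806,0.0076) = e^{-i·2·5.3626}·d^4_{2,-1}(0.7806)·e^{-i·-1·0.0076}. Compute d first:
Half-angle: c=0.924790, s=0.380479. N=√(720·2·6·120)=1018.233765
k∈{0,1,2} keeps every argument non-negative
  k=0: (−1)^3·1018.2338/(72)·0.9248^5·0.3805^3 = -0.526891
  k=1: (−1)^4·1018.2338/(48)·0.9248^3·0.3805^5 = +0.133779
  k=2: (−1)^5·1018.2338/(240)·0.9248^1·0.3805^7 = -0.004529
d^4_{2,-1}(0.7806) = -0.526891 +0.133779 -0.004529 = -0.397641
|D^4_{2,-1}|² = |d^4_{2,-1}(β)|² = (-0.397641)² = 0.158119 (the z-rotation phases have unit modulus)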